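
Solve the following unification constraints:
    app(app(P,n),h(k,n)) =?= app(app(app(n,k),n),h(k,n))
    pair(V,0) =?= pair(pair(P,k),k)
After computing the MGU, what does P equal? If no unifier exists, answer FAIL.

Decompose app/2: app(P,n) =?= app(app(n,k),n),  h(k,n) =?= h(k,n).
Decompose app/2: P =?= app(n,k),  n =?= n.
Bind P := app(n,k); substituting into the one remaining equation that mentions P gives: pair(V,0) =?= pair(pair(app(n,k),k),k).
Delete trivial equation n =?= n.
Delete trivial equation h(k,n) =?= h(k,n).
Decompose pair/2: V =?= pair(app(n,k),k),  0 =?= k.
Bind V := pair(app(n,k),k); no other remaining equation mentions V.
Clash: constants 0 and k differ; no unifier exists.

FAIL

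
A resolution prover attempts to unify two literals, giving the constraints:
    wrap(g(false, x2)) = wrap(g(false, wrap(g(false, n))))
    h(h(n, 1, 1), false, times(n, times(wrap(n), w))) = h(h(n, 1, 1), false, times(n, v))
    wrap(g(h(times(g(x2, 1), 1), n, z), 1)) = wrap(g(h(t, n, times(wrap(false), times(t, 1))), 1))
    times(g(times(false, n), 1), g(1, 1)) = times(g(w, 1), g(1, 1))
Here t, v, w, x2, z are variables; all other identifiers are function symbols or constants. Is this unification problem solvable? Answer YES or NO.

Decompose wrap/1: g(false, x2) = g(false, wrap(g(false, n))).
Decompose g/2: false = false,  x2 = wrap(g(false, n)).
Delete trivial equation false = false.
Bind x2 := wrap(g(false, n)); substituting into the one remaining equation that mentions x2 gives: wrap(g(h(times(g(wrap(g(false, n)), 1), 1), n, z), 1)) = wrap(g(h(t, n, times(wrap(false), times(t, 1))), 1)).
Decompose h/3: h(n, 1, 1) = h(n, 1, 1),  false = false,  times(n, times(wrap(n), w)) = times(n, v).
Delete trivial equation h(n, 1, 1) = h(n, 1, 1).
Delete trivial equation false = false.
Decompose times/2: n = n,  times(wrap(n), w) = v.
Delete trivial equation n = n.
Bind v := times(wrap(n), w); no other remaining equation mentions v.
Decompose wrap/1: g(h(times(g(wrap(g(false, n)), 1), 1), n, z), 1) = g(h(t, n, times(wrap(false), times(t, 1))), 1).
Decompose g/2: h(times(g(wrap(g(false, n)), 1), 1), n, z) = h(t, n, times(wrap(false), times(t, 1))),  1 = 1.
Decompose h/3: times(g(wrap(g(false, n)), 1), 1) = t,  n = n,  z = times(wrap(false), times(t, 1)).
Bind t := times(g(wrap(g(false, n)), 1), 1); substituting into the one remaining equation that mentions t gives: z = times(wrap(false), times(times(g(wrap(g(false, n)), 1), 1), 1)).
Delete trivial equation n = n.
Bind z := times(wrap(false), times(times(g(wrap(g(false, n)), 1), 1), 1)); no other remaining equation mentions z.
Delete trivial equation 1 = 1.
Decompose times/2: g(times(false, n), 1) = g(w, 1),  g(1, 1) = g(1, 1).
Decompose g/2: times(false, n) = w,  1 = 1.
Bind w := times(false, n); no other remaining equation mentions w. Substituting into the earlier binding gives v := times(wrap(n), times(false, n)).
Delete trivial equation 1 = 1.
Delete trivial equation g(1, 1) = g(1, 1).
No equations remain and no clash or occurs-check failure arose, so a unifier exists.

YES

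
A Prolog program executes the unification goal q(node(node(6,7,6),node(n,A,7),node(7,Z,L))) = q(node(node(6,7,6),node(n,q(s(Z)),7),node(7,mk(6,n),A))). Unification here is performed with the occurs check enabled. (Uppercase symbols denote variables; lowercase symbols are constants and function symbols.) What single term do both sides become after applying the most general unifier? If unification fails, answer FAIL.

Decompose q/1: node(node(6,7,6),node(n,A,7),node(7,Z,L)) = node(node(6,7,6),node(n,q(s(Z)),7),node(7,mk(6,n),A)).
Decompose node/3: node(6,7,6) = node(6,7,6),  node(n,A,7) = node(n,q(s(Z)),7),  node(7,Z,L) = node(7,mk(6,n),A).
Delete trivial equation node(6,7,6) = node(6,7,6).
Decompose node/3: n = n,  A = q(s(Z)),  7 = 7.
Delete trivial equation n = n.
Bind A := q(s(Z)); substituting into the one remaining equation that mentions A gives: node(7,Z,L) = node(7,mk(6,n),q(s(Z))).
Delete trivial equation 7 = 7.
Decompose node/3: 7 = 7,  Z = mk(6,n),  L = q(s(Z)).
Delete trivial equation 7 = 7.
Bind Z := mk(6,n); substituting into the remaining equation gives: L = q(s(mk(6,n))). Substituting into the earlier binding gives A := q(s(mk(6,n))).
Bind L := q(s(mk(6,n))).
Applying the MGU to either side gives q(node(node(6,7,6),node(n,q(s(mk(6,n))),7),node(7,mk(6,n),q(s(mk(6,n)))))).

q(node(node(6,7,6),node(n,q(s(mk(6,n))),7),node(7,mk(6,n),q(s(mk(6,n))))))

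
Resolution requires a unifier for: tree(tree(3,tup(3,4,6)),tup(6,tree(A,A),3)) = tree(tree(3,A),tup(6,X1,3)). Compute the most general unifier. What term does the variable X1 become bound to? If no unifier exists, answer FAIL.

tree(tup(3,4,6),tup(3,4,6))

Decompose tree/2: tree(3,tup(3,4,6)) = tree(3,A),  tup(6,tree(A,A),3) = tup(6,X1,3).
Decompose tree/2: 3 = 3,  tup(3,4,6) = A.
Delete trivial equation 3 = 3.
Bind A := tup(3,4,6); substituting into the remaining equation gives: tup(6,tree(tup(3,4,6),tup(3,4,6)),3) = tup(6,X1,3).
Decompose tup/3: 6 = 6,  tree(tup(3,4,6),tup(3,4,6)) = X1,  3 = 3.
Delete trivial equation 6 = 6.
Bind X1 := tree(tup(3,4,6),tup(3,4,6)); no other remaining equation mentions X1.
Delete trivial equation 3 = 3.
MGU = { A ↦ tup(3,4,6), X1 ↦ tree(tup(3,4,6),tup(3,4,6)) }, so X1 ↦ tree(tup(3,4,6),tup(3,4,6)).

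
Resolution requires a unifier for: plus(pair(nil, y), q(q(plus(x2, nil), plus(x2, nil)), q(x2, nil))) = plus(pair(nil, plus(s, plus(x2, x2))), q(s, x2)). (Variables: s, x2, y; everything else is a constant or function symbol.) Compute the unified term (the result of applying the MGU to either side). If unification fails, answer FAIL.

Decompose plus/2: pair(nil, y) = pair(nil, plus(s, plus(x2, x2))),  q(q(plus(x2, nil), plus(x2, nil)), q(x2, nil)) = q(s, x2).
Decompose pair/2: nil = nil,  y = plus(s, plus(x2, x2)).
Delete trivial equation nil = nil.
Bind y := plus(s, plus(x2, x2)); no other remaining equation mentions y.
Decompose q/2: q(plus(x2, nil), plus(x2, nil)) = s,  q(x2, nil) = x2.
Bind s := q(plus(x2, nil), plus(x2, nil)); no other remaining equation mentions s. Substituting into the earlier binding gives y := plus(q(plus(x2, nil), plus(x2, nil)), plus(x2, x2)).
Occurs check fails: x2 occurs in q(x2, nil); the equation x2 = q(x2, nil) has no finite solution.

FAIL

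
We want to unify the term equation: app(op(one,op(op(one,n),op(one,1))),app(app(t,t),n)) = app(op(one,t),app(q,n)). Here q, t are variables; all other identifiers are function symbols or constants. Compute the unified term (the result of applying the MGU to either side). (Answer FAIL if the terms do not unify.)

Decompose app/2: op(one,op(op(one,n),op(one,1))) = op(one,t),  app(app(t,t),n) = app(q,n).
Decompose op/2: one = one,  op(op(one,n),op(one,1)) = t.
Delete trivial equation one = one.
Bind t := op(op(one,n),op(one,1)); substituting into the remaining equation gives: app(app(op(op(one,n),op(one,1)),op(op(one,n),op(one,1))),n) = app(q,n).
Decompose app/2: app(op(op(one,n),op(one,1)),op(op(one,n),op(one,1))) = q,  n = n.
Bind q := app(op(op(one,n),op(one,1)),op(op(one,n),op(one,1))); no other remaining equation mentions q.
Delete trivial equation n = n.
Applying the MGU to either side gives app(op(one,op(op(one,n),op(one,1))),app(app(op(op(one,n),op(one,1)),op(op(one,n),op(one,1))),n)).

app(op(one,op(op(one,n),op(one,1))),app(app(op(op(one,n),op(one,1)),op(op(one,n),op(one,1))),n))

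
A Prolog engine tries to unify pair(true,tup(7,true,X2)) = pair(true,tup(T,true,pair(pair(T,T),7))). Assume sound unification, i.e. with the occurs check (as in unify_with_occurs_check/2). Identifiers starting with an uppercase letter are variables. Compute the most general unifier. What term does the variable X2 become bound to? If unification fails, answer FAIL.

Decompose pair/2: true = true,  tup(7,true,X2) = tup(T,true,pair(pair(T,T),7)).
Delete trivial equation true = true.
Decompose tup/3: 7 = T,  true = true,  X2 = pair(pair(T,T),7).
Bind T := 7; substituting into the one remaining equation that mentions T gives: X2 = pair(pair(7,7),7).
Delete trivial equation true = true.
Bind X2 := pair(pair(7,7),7).
MGU = { T ↦ 7, X2 ↦ pair(pair(7,7),7) }, so X2 ↦ pair(pair(7,7),7).

pair(pair(7,7),7)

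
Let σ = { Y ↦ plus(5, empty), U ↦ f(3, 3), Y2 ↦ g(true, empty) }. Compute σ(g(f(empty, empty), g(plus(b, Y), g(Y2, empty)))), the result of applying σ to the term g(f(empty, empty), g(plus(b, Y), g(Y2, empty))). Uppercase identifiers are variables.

Replace each occurrence of Y with plus(5, empty).
Replace each occurrence of Y2 with g(true, empty).
Result: g(f(empty, empty), g(plus(b, plus(5, empty)), g(g(true, empty), empty))).

g(f(empty, empty), g(plus(b, plus(5, empty)), g(g(true, empty), empty)))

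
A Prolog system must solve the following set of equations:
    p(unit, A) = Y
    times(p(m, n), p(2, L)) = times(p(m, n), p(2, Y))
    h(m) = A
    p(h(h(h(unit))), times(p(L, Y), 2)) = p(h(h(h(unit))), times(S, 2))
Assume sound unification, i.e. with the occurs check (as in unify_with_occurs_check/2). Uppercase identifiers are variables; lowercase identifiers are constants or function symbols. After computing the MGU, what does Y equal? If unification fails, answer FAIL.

p(unit, h(m))

Bind Y := p(unit, A); substituting into the 2 remaining equations that mention Y gives: times(p(m, n), p(2, L)) = times(p(m, n), p(2, p(unit, A))),  p(h(h(h(unit))), times(p(L, p(unit, A)), 2)) = p(h(h(h(unit))), times(S, 2)).
Decompose times/2: p(m, n) = p(m, n),  p(2, L) = p(2, p(unit, A)).
Delete trivial equation p(m, n) = p(m, n).
Decompose p/2: 2 = 2,  L = p(unit, A).
Delete trivial equation 2 = 2.
Bind L := p(unit, A); substituting into the one remaining equation that mentions L gives: p(h(h(h(unit))), times(p(p(unit, A), p(unit, A)), 2)) = p(h(h(h(unit))), times(S, 2)).
Bind A := h(m); substituting into the remaining equation gives: p(h(h(h(unit))), times(p(p(unit, h(m)), p(unit, h(m))), 2)) = p(h(h(h(unit))), times(S, 2)). Substituting into the earlier bindings gives Y := p(unit, h(m)), L := p(unit, h(m)).
Decompose p/2: h(h(h(unit))) = h(h(h(unit))),  times(p(p(unit, h(m)), p(unit, h(m))), 2) = times(S, 2).
Delete trivial equation h(h(h(unit))) = h(h(h(unit))).
Decompose times/2: p(p(unit, h(m)), p(unit, h(m))) = S,  2 = 2.
Bind S := p(p(unit, h(m)), p(unit, h(m))); no other remaining equation mentions S.
Delete trivial equation 2 = 2.
MGU = { Y ↦ p(unit, h(m)), L ↦ p(unit, h(m)), A ↦ h(m), S ↦ p(p(unit, h(m)), p(unit, h(m))) }, so Y ↦ p(unit, h(m)).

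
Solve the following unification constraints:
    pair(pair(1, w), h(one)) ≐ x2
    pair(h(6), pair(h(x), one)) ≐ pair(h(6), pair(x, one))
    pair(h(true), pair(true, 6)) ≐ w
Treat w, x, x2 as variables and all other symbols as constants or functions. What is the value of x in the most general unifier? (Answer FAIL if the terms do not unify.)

FAIL

Bind x2 := pair(pair(1, w), h(one)); no other remaining equation mentions x2.
Decompose pair/2: h(6) ≐ h(6),  pair(h(x), one) ≐ pair(x, one).
Delete trivial equation h(6) ≐ h(6).
Decompose pair/2: h(x) ≐ x,  one ≐ one.
Occurs check fails: x occurs in h(x); the equation x ≐ h(x) has no finite solution.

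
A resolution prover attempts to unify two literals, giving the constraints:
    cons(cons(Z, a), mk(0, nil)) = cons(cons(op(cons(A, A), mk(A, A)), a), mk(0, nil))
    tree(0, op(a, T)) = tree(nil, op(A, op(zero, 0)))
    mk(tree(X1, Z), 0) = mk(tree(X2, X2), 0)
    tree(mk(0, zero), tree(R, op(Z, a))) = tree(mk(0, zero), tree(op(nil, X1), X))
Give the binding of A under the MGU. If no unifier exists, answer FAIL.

Decompose cons/2: cons(Z, a) = cons(op(cons(A, A), mk(A, A)), a),  mk(0, nil) = mk(0, nil).
Decompose cons/2: Z = op(cons(A, A), mk(A, A)),  a = a.
Bind Z := op(cons(A, A), mk(A, A)); substituting into the 2 remaining equations that mention Z gives: mk(tree(X1, op(cons(A, A), mk(A, A))), 0) = mk(tree(X2, X2), 0),  tree(mk(0, zero), tree(R, op(op(cons(A, A), mk(A, A)), a))) = tree(mk(0, zero), tree(op(nil, X1), X)).
Delete trivial equation a = a.
Delete trivial equation mk(0, nil) = mk(0, nil).
Decompose tree/2: 0 = nil,  op(a, T) = op(A, op(zero, 0)).
Clash: constants 0 and nil differ; no unifier exists.

FAIL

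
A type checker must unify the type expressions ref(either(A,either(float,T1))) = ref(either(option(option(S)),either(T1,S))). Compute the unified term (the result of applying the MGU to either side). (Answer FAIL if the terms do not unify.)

Decompose ref/1: either(A,either(float,T1)) = either(option(option(S)),either(T1,S)).
Decompose either/2: A = option(option(S)),  either(float,T1) = either(T1,S).
Bind A := option(option(S)); no other remaining equation mentions A.
Decompose either/2: float = T1,  T1 = S.
Bind T1 := float; substituting into the remaining equation gives: float = S.
Bind S := float. Substituting into the earlier binding gives A := option(option(float)).
Applying the MGU to either side gives ref(either(option(option(float)),either(float,float))).

ref(either(option(option(float)),either(float,float)))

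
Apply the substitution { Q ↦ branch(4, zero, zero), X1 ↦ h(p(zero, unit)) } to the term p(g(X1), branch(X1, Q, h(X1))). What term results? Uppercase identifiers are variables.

p(g(h(p(zero, unit))), branch(h(p(zero, unit)), branch(4, zero, zero), h(h(p(zero, unit)))))

Replace each occurrence of Q with branch(4, zero, zero).
Replace each occurrence of X1 with h(p(zero, unit)).
Result: p(g(h(p(zero, unit))), branch(h(p(zero, unit)), branch(4, zero, zero), h(h(p(zero, unit))))).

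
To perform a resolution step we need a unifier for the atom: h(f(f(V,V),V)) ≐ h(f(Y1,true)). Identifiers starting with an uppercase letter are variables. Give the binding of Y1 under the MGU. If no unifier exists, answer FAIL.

Decompose h/1: f(f(V,V),V) ≐ f(Y1,true).
Decompose f/2: f(V,V) ≐ Y1,  V ≐ true.
Bind Y1 := f(V,V); no other remaining equation mentions Y1.
Bind V := true. Substituting into the earlier binding gives Y1 := f(true,true).
MGU = { Y1 -> f(true,true), V -> true }, so Y1 -> f(true,true).

f(true,true)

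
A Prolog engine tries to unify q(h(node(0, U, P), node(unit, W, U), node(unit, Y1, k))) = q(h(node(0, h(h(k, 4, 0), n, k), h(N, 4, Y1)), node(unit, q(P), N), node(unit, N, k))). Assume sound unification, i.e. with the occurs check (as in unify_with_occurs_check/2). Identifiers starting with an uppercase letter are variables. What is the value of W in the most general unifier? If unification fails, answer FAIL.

Decompose q/1: h(node(0, U, P), node(unit, W, U), node(unit, Y1, k)) = h(node(0, h(h(k, 4, 0), n, k), h(N, 4, Y1)), node(unit, q(P), N), node(unit, N, k)).
Decompose h/3: node(0, U, P) = node(0, h(h(k, 4, 0), n, k), h(N, 4, Y1)),  node(unit, W, U) = node(unit, q(P), N),  node(unit, Y1, k) = node(unit, N, k).
Decompose node/3: 0 = 0,  U = h(h(k, 4, 0), n, k),  P = h(N, 4, Y1).
Delete trivial equation 0 = 0.
Bind U := h(h(k, 4, 0), n, k); substituting into the one remaining equation that mentions U gives: node(unit, W, h(h(k, 4, 0), n, k)) = node(unit, q(P), N).
Bind P := h(N, 4, Y1); substituting into the one remaining equation that mentions P gives: node(unit, W, h(h(k, 4, 0), n, k)) = node(unit, q(h(N, 4, Y1)), N).
Decompose node/3: unit = unit,  W = q(h(N, 4, Y1)),  h(h(k, 4, 0), n, k) = N.
Delete trivial equation unit = unit.
Bind W := q(h(N, 4, Y1)); no other remaining equation mentions W.
Bind N := h(h(k, 4, 0), n, k); substituting into the remaining equation gives: node(unit, Y1, k) = node(unit, h(h(k, 4, 0), n, k), k). Substituting into the earlier bindings gives P := h(h(h(k, 4, 0), n, k), 4, Y1), W := q(h(h(h(k, 4, 0), n, k), 4, Y1)).
Decompose node/3: unit = unit,  Y1 = h(h(k, 4, 0), n, k),  k = k.
Delete trivial equation unit = unit.
Bind Y1 := h(h(k, 4, 0), n, k); no other remaining equation mentions Y1. Substituting into the earlier bindings gives P := h(h(h(k, 4, 0), n, k), 4, h(h(k, 4, 0), n, k)), W := q(h(h(h(k, 4, 0), n, k), 4, h(h(k, 4, 0), n, k))).
Delete trivial equation k = k.
MGU = { U -> h(h(k, 4, 0), n, k), P -> h(h(h(k, 4, 0), n, k), 4, h(h(k, 4, 0), n, k)), W -> q(h(h(h(k, 4, 0), n, k), 4, h(h(k, 4, 0), n, k))), N -> h(h(k, 4, 0), n, k), Y1 -> h(h(k, 4, 0), n, k) }, so W -> q(h(h(h(k, 4, 0), n, k), 4, h(h(k, 4, 0), n, k))).

q(h(h(h(k, 4, 0), n, k), 4, h(h(k, 4, 0), n, k)))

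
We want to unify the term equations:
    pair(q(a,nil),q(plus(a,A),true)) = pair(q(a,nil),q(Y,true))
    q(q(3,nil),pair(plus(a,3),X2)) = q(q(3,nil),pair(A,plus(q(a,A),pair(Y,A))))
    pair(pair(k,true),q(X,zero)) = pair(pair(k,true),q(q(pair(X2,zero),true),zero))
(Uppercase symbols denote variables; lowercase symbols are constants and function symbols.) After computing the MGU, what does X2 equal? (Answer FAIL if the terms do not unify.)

plus(q(a,plus(a,3)),pair(plus(a,plus(a,3)),plus(a,3)))

Decompose pair/2: q(a,nil) = q(a,nil),  q(plus(a,A),true) = q(Y,true).
Delete trivial equation q(a,nil) = q(a,nil).
Decompose q/2: plus(a,A) = Y,  true = true.
Bind Y := plus(a,A); substituting into the one remaining equation that mentions Y gives: q(q(3,nil),pair(plus(a,3),X2)) = q(q(3,nil),pair(A,plus(q(a,A),pair(plus(a,A),A)))).
Delete trivial equation true = true.
Decompose q/2: q(3,nil) = q(3,nil),  pair(plus(a,3),X2) = pair(A,plus(q(a,A),pair(plus(a,A),A))).
Delete trivial equation q(3,nil) = q(3,nil).
Decompose pair/2: plus(a,3) = A,  X2 = plus(q(a,A),pair(plus(a,A),A)).
Bind A := plus(a,3); substituting into the one remaining equation that mentions A gives: X2 = plus(q(a,plus(a,3)),pair(plus(a,plus(a,3)),plus(a,3))). Substituting into the earlier binding gives Y := plus(a,plus(a,3)).
Bind X2 := plus(q(a,plus(a,3)),pair(plus(a,plus(a,3)),plus(a,3))); substituting into the remaining equation gives: pair(pair(k,true),q(X,zero)) = pair(pair(k,true),q(q(pair(plus(q(a,plus(a,3)),pair(plus(a,plus(a,3)),plus(a,3))),zero),true),zero)).
Decompose pair/2: pair(k,true) = pair(k,true),  q(X,zero) = q(q(pair(plus(q(a,plus(a,3)),pair(plus(a,plus(a,3)),plus(a,3))),zero),true),zero).
Delete trivial equation pair(k,true) = pair(k,true).
Decompose q/2: X = q(pair(plus(q(a,plus(a,3)),pair(plus(a,plus(a,3)),plus(a,3))),zero),true),  zero = zero.
Bind X := q(pair(plus(q(a,plus(a,3)),pair(plus(a,plus(a,3)),plus(a,3))),zero),true); no other remaining equation mentions X.
Delete trivial equation zero = zero.
MGU = { Y ↦ plus(a,plus(a,3)), A ↦ plus(a,3), X2 ↦ plus(q(a,plus(a,3)),pair(plus(a,plus(a,3)),plus(a,3))), X ↦ q(pair(plus(q(a,plus(a,3)),pair(plus(a,plus(a,3)),plus(a,3))),zero),true) }, so X2 ↦ plus(q(a,plus(a,3)),pair(plus(a,plus(a,3)),plus(a,3))).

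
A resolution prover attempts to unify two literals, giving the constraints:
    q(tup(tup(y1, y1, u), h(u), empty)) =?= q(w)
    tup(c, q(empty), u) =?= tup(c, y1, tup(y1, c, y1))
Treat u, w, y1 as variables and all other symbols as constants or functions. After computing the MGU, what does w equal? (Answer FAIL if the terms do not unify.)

tup(tup(q(empty), q(empty), tup(q(empty), c, q(empty))), h(tup(q(empty), c, q(empty))), empty)

Decompose q/1: tup(tup(y1, y1, u), h(u), empty) =?= w.
Bind w := tup(tup(y1, y1, u), h(u), empty); no other remaining equation mentions w.
Decompose tup/3: c =?= c,  q(empty) =?= y1,  u =?= tup(y1, c, y1).
Delete trivial equation c =?= c.
Bind y1 := q(empty); substituting into the remaining equation gives: u =?= tup(q(empty), c, q(empty)). Substituting into the earlier binding gives w := tup(tup(q(empty), q(empty), u), h(u), empty).
Bind u := tup(q(empty), c, q(empty)). Substituting into the earlier binding gives w := tup(tup(q(empty), q(empty), tup(q(empty), c, q(empty))), h(tup(q(empty), c, q(empty))), empty).
MGU = { w -> tup(tup(q(empty), q(empty), tup(q(empty), c, q(empty))), h(tup(q(empty), c, q(empty))), empty), y1 -> q(empty), u -> tup(q(empty), c, q(empty)) }, so w -> tup(tup(q(empty), q(empty), tup(q(empty), c, q(empty))), h(tup(q(empty), c, q(empty))), empty).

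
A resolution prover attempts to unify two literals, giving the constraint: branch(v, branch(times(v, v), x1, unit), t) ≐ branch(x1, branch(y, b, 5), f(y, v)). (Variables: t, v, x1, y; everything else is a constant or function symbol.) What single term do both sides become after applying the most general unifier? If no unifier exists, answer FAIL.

Decompose branch/3: v ≐ x1,  branch(times(v, v), x1, unit) ≐ branch(y, b, 5),  t ≐ f(y, v).
Bind v := x1; substituting into the remaining equations gives: branch(times(x1, x1), x1, unit) ≐ branch(y, b, 5),  t ≐ f(y, x1).
Decompose branch/3: times(x1, x1) ≐ y,  x1 ≐ b,  unit ≐ 5.
Bind y := times(x1, x1); substituting into the one remaining equation that mentions y gives: t ≐ f(times(x1, x1), x1).
Bind x1 := b; substituting into the one remaining equation that mentions x1 gives: t ≐ f(times(b, b), b). Substituting into the earlier bindings gives v := b, y := times(b, b).
Clash: constants unit and 5 differ; no unifier exists.

FAIL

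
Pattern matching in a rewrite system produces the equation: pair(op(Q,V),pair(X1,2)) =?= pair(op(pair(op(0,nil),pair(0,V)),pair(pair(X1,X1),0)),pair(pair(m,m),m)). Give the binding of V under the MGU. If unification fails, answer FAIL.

Decompose pair/2: op(Q,V) =?= op(pair(op(0,nil),pair(0,V)),pair(pair(X1,X1),0)),  pair(X1,2) =?= pair(pair(m,m),m).
Decompose op/2: Q =?= pair(op(0,nil),pair(0,V)),  V =?= pair(pair(X1,X1),0).
Bind Q := pair(op(0,nil),pair(0,V)); no other remaining equation mentions Q.
Bind V := pair(pair(X1,X1),0); no other remaining equation mentions V. Substituting into the earlier binding gives Q := pair(op(0,nil),pair(0,pair(pair(X1,X1),0))).
Decompose pair/2: X1 =?= pair(m,m),  2 =?= m.
Bind X1 := pair(m,m); no other remaining equation mentions X1. Substituting into the earlier bindings gives Q := pair(op(0,nil),pair(0,pair(pair(pair(m,m),pair(m,m)),0))), V := pair(pair(pair(m,m),pair(m,m)),0).
Clash: constants 2 and m differ; no unifier exists.

FAIL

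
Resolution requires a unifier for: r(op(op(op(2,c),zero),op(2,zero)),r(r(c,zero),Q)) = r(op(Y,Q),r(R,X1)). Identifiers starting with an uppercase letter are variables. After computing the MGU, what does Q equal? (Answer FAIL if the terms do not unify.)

Decompose r/2: op(op(op(2,c),zero),op(2,zero)) = op(Y,Q),  r(r(c,zero),Q) = r(R,X1).
Decompose op/2: op(op(2,c),zero) = Y,  op(2,zero) = Q.
Bind Y := op(op(2,c),zero); no other remaining equation mentions Y.
Bind Q := op(2,zero); substituting into the remaining equation gives: r(r(c,zero),op(2,zero)) = r(R,X1).
Decompose r/2: r(c,zero) = R,  op(2,zero) = X1.
Bind R := r(c,zero); no other remaining equation mentions R.
Bind X1 := op(2,zero).
MGU = { Y := op(op(2,c),zero), Q := op(2,zero), R := r(c,zero), X1 := op(2,zero) }, so Q := op(2,zero).

op(2,zero)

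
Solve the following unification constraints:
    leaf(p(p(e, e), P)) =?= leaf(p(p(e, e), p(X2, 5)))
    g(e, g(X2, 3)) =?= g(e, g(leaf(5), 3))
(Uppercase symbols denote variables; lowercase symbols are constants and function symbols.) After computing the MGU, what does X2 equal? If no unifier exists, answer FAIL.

leaf(5)

Decompose leaf/1: p(p(e, e), P) =?= p(p(e, e), p(X2, 5)).
Decompose p/2: p(e, e) =?= p(e, e),  P =?= p(X2, 5).
Delete trivial equation p(e, e) =?= p(e, e).
Bind P := p(X2, 5); no other remaining equation mentions P.
Decompose g/2: e =?= e,  g(X2, 3) =?= g(leaf(5), 3).
Delete trivial equation e =?= e.
Decompose g/2: X2 =?= leaf(5),  3 =?= 3.
Bind X2 := leaf(5); no other remaining equation mentions X2. Substituting into the earlier binding gives P := p(leaf(5), 5).
Delete trivial equation 3 =?= 3.
MGU = { P := p(leaf(5), 5), X2 := leaf(5) }, so X2 := leaf(5).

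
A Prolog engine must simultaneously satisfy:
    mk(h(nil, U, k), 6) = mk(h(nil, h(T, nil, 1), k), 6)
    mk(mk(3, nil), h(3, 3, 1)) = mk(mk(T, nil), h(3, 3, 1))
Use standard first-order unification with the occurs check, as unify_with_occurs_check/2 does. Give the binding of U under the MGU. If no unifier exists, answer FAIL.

Decompose mk/2: h(nil, U, k) = h(nil, h(T, nil, 1), k),  6 = 6.
Decompose h/3: nil = nil,  U = h(T, nil, 1),  k = k.
Delete trivial equation nil = nil.
Bind U := h(T, nil, 1); no other remaining equation mentions U.
Delete trivial equation k = k.
Delete trivial equation 6 = 6.
Decompose mk/2: mk(3, nil) = mk(T, nil),  h(3, 3, 1) = h(3, 3, 1).
Decompose mk/2: 3 = T,  nil = nil.
Bind T := 3; no other remaining equation mentions T. Substituting into the earlier binding gives U := h(3, nil, 1).
Delete trivial equation nil = nil.
Delete trivial equation h(3, 3, 1) = h(3, 3, 1).
MGU = { U ↦ h(3, nil, 1), T ↦ 3 }, so U ↦ h(3, nil, 1).

h(3, nil, 1)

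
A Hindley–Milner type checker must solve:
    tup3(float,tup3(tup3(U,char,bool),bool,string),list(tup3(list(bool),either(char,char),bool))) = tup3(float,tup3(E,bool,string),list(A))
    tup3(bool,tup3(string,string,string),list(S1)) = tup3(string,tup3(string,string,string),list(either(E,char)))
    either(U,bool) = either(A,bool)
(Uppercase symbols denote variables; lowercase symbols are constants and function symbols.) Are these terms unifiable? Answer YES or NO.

Decompose tup3/3: float = float,  tup3(tup3(U,char,bool),bool,string) = tup3(E,bool,string),  list(tup3(list(bool),either(char,char),bool)) = list(A).
Delete trivial equation float = float.
Decompose tup3/3: tup3(U,char,bool) = E,  bool = bool,  string = string.
Bind E := tup3(U,char,bool); substituting into the one remaining equation that mentions E gives: tup3(bool,tup3(string,string,string),list(S1)) = tup3(string,tup3(string,string,string),list(either(tup3(U,char,bool),char))).
Delete trivial equation bool = bool.
Delete trivial equation string = string.
Decompose list/1: tup3(list(bool),either(char,char),bool) = A.
Bind A := tup3(list(bool),either(char,char),bool); substituting into the one remaining equation that mentions A gives: either(U,bool) = either(tup3(list(bool),either(char,char),bool),bool).
Decompose tup3/3: bool = string,  tup3(string,string,string) = tup3(string,string,string),  list(S1) = list(either(tup3(U,char,bool),char)).
Clash: constants bool and string differ; no unifier exists.

NO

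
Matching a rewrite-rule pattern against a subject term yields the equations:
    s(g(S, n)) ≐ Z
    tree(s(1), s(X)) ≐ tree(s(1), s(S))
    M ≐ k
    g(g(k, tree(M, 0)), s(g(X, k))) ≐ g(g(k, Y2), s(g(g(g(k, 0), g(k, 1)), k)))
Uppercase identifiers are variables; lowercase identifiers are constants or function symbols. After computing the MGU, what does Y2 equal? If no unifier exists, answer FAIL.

tree(k, 0)

Bind Z := s(g(S, n)); no other remaining equation mentions Z.
Decompose tree/2: s(1) ≐ s(1),  s(X) ≐ s(S).
Delete trivial equation s(1) ≐ s(1).
Decompose s/1: X ≐ S.
Bind X := S; substituting into the one remaining equation that mentions X gives: g(g(k, tree(M, 0)), s(g(S, k))) ≐ g(g(k, Y2), s(g(g(g(k, 0), g(k, 1)), k))).
Bind M := k; substituting into the remaining equation gives: g(g(k, tree(k, 0)), s(g(S, k))) ≐ g(g(k, Y2), s(g(g(g(k, 0), g(k, 1)), k))).
Decompose g/2: g(k, tree(k, 0)) ≐ g(k, Y2),  s(g(S, k)) ≐ s(g(g(g(k, 0), g(k, 1)), k)).
Decompose g/2: k ≐ k,  tree(k, 0) ≐ Y2.
Delete trivial equation k ≐ k.
Bind Y2 := tree(k, 0); no other remaining equation mentions Y2.
Decompose s/1: g(S, k) ≐ g(g(g(k, 0), g(k, 1)), k).
Decompose g/2: S ≐ g(g(k, 0), g(k, 1)),  k ≐ k.
Bind S := g(g(k, 0), g(k, 1)); no other remaining equation mentions S. Substituting into the earlier bindings gives Z := s(g(g(g(k, 0), g(k, 1)), n)), X := g(g(k, 0), g(k, 1)).
Delete trivial equation k ≐ k.
MGU = { Z -> s(g(g(g(k, 0), g(k, 1)), n)), X -> g(g(k, 0), g(k, 1)), M -> k, Y2 -> tree(k, 0), S -> g(g(k, 0), g(k, 1)) }, so Y2 -> tree(k, 0).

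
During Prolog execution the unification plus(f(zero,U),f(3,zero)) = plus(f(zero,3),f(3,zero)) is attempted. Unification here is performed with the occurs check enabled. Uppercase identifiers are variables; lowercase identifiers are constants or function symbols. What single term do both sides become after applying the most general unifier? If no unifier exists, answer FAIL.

plus(f(zero,3),f(3,zero))

Decompose plus/2: f(zero,U) = f(zero,3),  f(3,zero) = f(3,zero).
Decompose f/2: zero = zero,  U = 3.
Delete trivial equation zero = zero.
Bind U := 3; no other remaining equation mentions U.
Delete trivial equation f(3,zero) = f(3,zero).
Applying the MGU to either side gives plus(f(zero,3),f(3,zero)).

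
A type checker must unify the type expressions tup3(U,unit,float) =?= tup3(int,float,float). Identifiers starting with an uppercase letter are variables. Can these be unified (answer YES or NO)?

Decompose tup3/3: U =?= int,  unit =?= float,  float =?= float.
Bind U := int; no other remaining equation mentions U.
Clash: constants unit and float differ; no unifier exists.

NO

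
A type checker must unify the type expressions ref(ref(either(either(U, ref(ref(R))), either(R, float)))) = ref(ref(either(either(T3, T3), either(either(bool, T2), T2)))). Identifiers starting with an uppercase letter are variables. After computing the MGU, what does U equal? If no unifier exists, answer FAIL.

Decompose ref/1: ref(either(either(U, ref(ref(R))), either(R, float))) = ref(either(either(T3, T3), either(either(bool, T2), T2))).
Decompose ref/1: either(either(U, ref(ref(R))), either(R, float)) = either(either(T3, T3), either(either(bool, T2), T2)).
Decompose either/2: either(U, ref(ref(R))) = either(T3, T3),  either(R, float) = either(either(bool, T2), T2).
Decompose either/2: U = T3,  ref(ref(R)) = T3.
Bind U := T3; no other remaining equation mentions U.
Bind T3 := ref(ref(R)); no other remaining equation mentions T3. Substituting into the earlier binding gives U := ref(ref(R)).
Decompose either/2: R = either(bool, T2),  float = T2.
Bind R := either(bool, T2); no other remaining equation mentions R. Substituting into the earlier bindings gives U := ref(ref(either(bool, T2))), T3 := ref(ref(either(bool, T2))).
Bind T2 := float. Substituting into the earlier bindings gives U := ref(ref(either(bool, float))), T3 := ref(ref(either(bool, float))), R := either(bool, float).
MGU = { U ↦ ref(ref(either(bool, float))), T3 ↦ ref(ref(either(bool, float))), R ↦ either(bool, float), T2 ↦ float }, so U ↦ ref(ref(either(bool, float))).

ref(ref(either(bool, float)))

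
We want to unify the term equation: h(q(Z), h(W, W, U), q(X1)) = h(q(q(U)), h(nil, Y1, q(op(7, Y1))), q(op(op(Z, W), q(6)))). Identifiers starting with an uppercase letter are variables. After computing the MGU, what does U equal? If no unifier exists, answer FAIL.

Decompose h/3: q(Z) = q(q(U)),  h(W, W, U) = h(nil, Y1, q(op(7, Y1))),  q(X1) = q(op(op(Z, W), q(6))).
Decompose q/1: Z = q(U).
Bind Z := q(U); substituting into the one remaining equation that mentions Z gives: q(X1) = q(op(op(q(U), W), q(6))).
Decompose h/3: W = nil,  W = Y1,  U = q(op(7, Y1)).
Bind W := nil; substituting into the 2 remaining equations that mention W gives: nil = Y1,  q(X1) = q(op(op(q(U), nil), q(6))).
Bind Y1 := nil; substituting into the one remaining equation that mentions Y1 gives: U = q(op(7, nil)).
Bind U := q(op(7, nil)); substituting into the remaining equation gives: q(X1) = q(op(op(q(q(op(7, nil))), nil), q(6))). Substituting into the earlier binding gives Z := q(q(op(7, nil))).
Decompose q/1: X1 = op(op(q(q(op(7, nil))), nil), q(6)).
Bind X1 := op(op(q(q(op(7, nil))), nil), q(6)).
MGU = { Z := q(q(op(7, nil))), W := nil, Y1 := nil, U := q(op(7, nil)), X1 := op(op(q(q(op(7, nil))), nil), q(6)) }, so U := q(op(7, nil)).

q(op(7, nil))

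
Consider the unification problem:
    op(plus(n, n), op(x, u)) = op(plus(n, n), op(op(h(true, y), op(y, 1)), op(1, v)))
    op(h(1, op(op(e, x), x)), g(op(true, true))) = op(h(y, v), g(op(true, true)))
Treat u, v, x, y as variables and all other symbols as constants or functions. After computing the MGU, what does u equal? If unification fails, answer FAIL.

op(1, op(op(e, op(h(true, 1), op(1, 1))), op(h(true, 1), op(1, 1))))

Decompose op/2: plus(n, n) = plus(n, n),  op(x, u) = op(op(h(true, y), op(y, 1)), op(1, v)).
Delete trivial equation plus(n, n) = plus(n, n).
Decompose op/2: x = op(h(true, y), op(y, 1)),  u = op(1, v).
Bind x := op(h(true, y), op(y, 1)); substituting into the one remaining equation that mentions x gives: op(h(1, op(op(e, op(h(true, y), op(y, 1))), op(h(true, y), op(y, 1)))), g(op(true, true))) = op(h(y, v), g(op(true, true))).
Bind u := op(1, v); no other remaining equation mentions u.
Decompose op/2: h(1, op(op(e, op(h(true, y), op(y, 1))), op(h(true, y), op(y, 1)))) = h(y, v),  g(op(true, true)) = g(op(true, true)).
Decompose h/2: 1 = y,  op(op(e, op(h(true, y), op(y, 1))), op(h(true, y), op(y, 1))) = v.
Bind y := 1; substituting into the one remaining equation that mentions y gives: op(op(e, op(h(true, 1), op(1, 1))), op(h(true, 1), op(1, 1))) = v. Substituting into the earlier binding gives x := op(h(true, 1), op(1, 1)).
Bind v := op(op(e, op(h(true, 1), op(1, 1))), op(h(true, 1), op(1, 1))); no other remaining equation mentions v. Substituting into the earlier binding gives u := op(1, op(op(e, op(h(true, 1), op(1, 1))), op(h(true, 1), op(1, 1)))).
Delete trivial equation g(op(true, true)) = g(op(true, true)).
MGU = { x -> op(h(true, 1), op(1, 1)), u -> op(1, op(op(e, op(h(true, 1), op(1, 1))), op(h(true, 1), op(1, 1)))), y -> 1, v -> op(op(e, op(h(true, 1), op(1, 1))), op(h(true, 1), op(1, 1))) }, so u -> op(1, op(op(e, op(h(true, 1), op(1, 1))), op(h(true, 1), op(1, 1)))).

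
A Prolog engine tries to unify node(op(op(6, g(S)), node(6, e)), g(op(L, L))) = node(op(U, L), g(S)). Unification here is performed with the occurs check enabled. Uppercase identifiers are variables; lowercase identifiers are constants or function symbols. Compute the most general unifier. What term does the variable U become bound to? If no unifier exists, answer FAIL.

op(6, g(op(node(6, e), node(6, e))))

Decompose node/2: op(op(6, g(S)), node(6, e)) = op(U, L),  g(op(L, L)) = g(S).
Decompose op/2: op(6, g(S)) = U,  node(6, e) = L.
Bind U := op(6, g(S)); no other remaining equation mentions U.
Bind L := node(6, e); substituting into the remaining equation gives: g(op(node(6, e), node(6, e))) = g(S).
Decompose g/1: op(node(6, e), node(6, e)) = S.
Bind S := op(node(6, e), node(6, e)). Substituting into the earlier binding gives U := op(6, g(op(node(6, e), node(6, e)))).
MGU = { U ↦ op(6, g(op(node(6, e), node(6, e)))), L ↦ node(6, e), S ↦ op(node(6, e), node(6, e)) }, so U ↦ op(6, g(op(node(6, e), node(6, e)))).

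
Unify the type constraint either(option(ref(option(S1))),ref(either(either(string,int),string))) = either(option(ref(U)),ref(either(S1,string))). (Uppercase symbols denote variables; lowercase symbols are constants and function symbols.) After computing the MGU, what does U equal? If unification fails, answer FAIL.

option(either(string,int))

Decompose either/2: option(ref(option(S1))) = option(ref(U)),  ref(either(either(string,int),string)) = ref(either(S1,string)).
Decompose option/1: ref(option(S1)) = ref(U).
Decompose ref/1: option(S1) = U.
Bind U := option(S1); no other remaining equation mentions U.
Decompose ref/1: either(either(string,int),string) = either(S1,string).
Decompose either/2: either(string,int) = S1,  string = string.
Bind S1 := either(string,int); no other remaining equation mentions S1. Substituting into the earlier binding gives U := option(either(string,int)).
Delete trivial equation string = string.
MGU = { U ↦ option(either(string,int)), S1 ↦ either(string,int) }, so U ↦ option(either(string,int)).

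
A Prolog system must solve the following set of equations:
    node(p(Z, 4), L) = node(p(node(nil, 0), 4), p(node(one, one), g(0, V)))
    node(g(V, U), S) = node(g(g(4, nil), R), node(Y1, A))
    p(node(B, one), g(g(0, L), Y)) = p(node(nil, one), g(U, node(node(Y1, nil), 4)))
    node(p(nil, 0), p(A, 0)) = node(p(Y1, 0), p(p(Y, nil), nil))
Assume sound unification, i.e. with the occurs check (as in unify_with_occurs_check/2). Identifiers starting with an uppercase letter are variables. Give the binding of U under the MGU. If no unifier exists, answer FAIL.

Decompose node/2: p(Z, 4) = p(node(nil, 0), 4),  L = p(node(one, one), g(0, V)).
Decompose p/2: Z = node(nil, 0),  4 = 4.
Bind Z := node(nil, 0); no other remaining equation mentions Z.
Delete trivial equation 4 = 4.
Bind L := p(node(one, one), g(0, V)); substituting into the one remaining equation that mentions L gives: p(node(B, one), g(g(0, p(node(one, one), g(0, V))), Y)) = p(node(nil, one), g(U, node(node(Y1, nil), 4))).
Decompose node/2: g(V, U) = g(g(4, nil), R),  S = node(Y1, A).
Decompose g/2: V = g(4, nil),  U = R.
Bind V := g(4, nil); substituting into the one remaining equation that mentions V gives: p(node(B, one), g(g(0, p(node(one, one), g(0, g(4, nil)))), Y)) = p(node(nil, one), g(U, node(node(Y1, nil), 4))). Substituting into the earlier binding gives L := p(node(one, one), g(0, g(4, nil))).
Bind U := R; substituting into the one remaining equation that mentions U gives: p(node(B, one), g(g(0, p(node(one, one), g(0, g(4, nil)))), Y)) = p(node(nil, one), g(R, node(node(Y1, nil), 4))).
Bind S := node(Y1, A); no other remaining equation mentions S.
Decompose p/2: node(B, one) = node(nil, one),  g(g(0, p(node(one, one), g(0, g(4, nil)))), Y) = g(R, node(node(Y1, nil), 4)).
Decompose node/2: B = nil,  one = one.
Bind B := nil; no other remaining equation mentions B.
Delete trivial equation one = one.
Decompose g/2: g(0, p(node(one, one), g(0, g(4, nil)))) = R,  Y = node(node(Y1, nil), 4).
Bind R := g(0, p(node(one, one), g(0, g(4, nil)))); no other remaining equation mentions R. Substituting into the earlier binding gives U := g(0, p(node(one, one), g(0, g(4, nil)))).
Bind Y := node(node(Y1, nil), 4); substituting into the remaining equation gives: node(p(nil, 0), p(A, 0)) = node(p(Y1, 0), p(p(node(node(Y1, nil), 4), nil), nil)).
Decompose node/2: p(nil, 0) = p(Y1, 0),  p(A, 0) = p(p(node(node(Y1, nil), 4), nil), nil).
Decompose p/2: nil = Y1,  0 = 0.
Bind Y1 := nil; substituting into the one remaining equation that mentions Y1 gives: p(A, 0) = p(p(node(node(nil, nil), 4), nil), nil). Substituting into the earlier bindings gives S := node(nil, A), Y := node(node(nil, nil), 4).
Delete trivial equation 0 = 0.
Decompose p/2: A = p(node(node(nil, nil), 4), nil),  0 = nil.
Bind A := p(node(node(nil, nil), 4), nil); no other remaining equation mentions A. Substituting into the earlier binding gives S := node(nil, p(node(node(nil, nil), 4), nil)).
Clash: constants 0 and nil differ; no unifier exists.

FAIL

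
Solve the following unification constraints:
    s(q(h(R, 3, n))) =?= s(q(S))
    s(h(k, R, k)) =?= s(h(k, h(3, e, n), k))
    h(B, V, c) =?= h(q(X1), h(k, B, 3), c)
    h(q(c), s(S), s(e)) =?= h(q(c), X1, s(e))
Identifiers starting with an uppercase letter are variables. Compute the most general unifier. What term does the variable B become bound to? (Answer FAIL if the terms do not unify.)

Decompose s/1: q(h(R, 3, n)) =?= q(S).
Decompose q/1: h(R, 3, n) =?= S.
Bind S := h(R, 3, n); substituting into the one remaining equation that mentions S gives: h(q(c), s(h(R, 3, n)), s(e)) =?= h(q(c), X1, s(e)).
Decompose s/1: h(k, R, k) =?= h(k, h(3, e, n), k).
Decompose h/3: k =?= k,  R =?= h(3, e, n),  k =?= k.
Delete trivial equation k =?= k.
Bind R := h(3, e, n); substituting into the one remaining equation that mentions R gives: h(q(c), s(h(h(3, e, n), 3, n)), s(e)) =?= h(q(c), X1, s(e)). Substituting into the earlier binding gives S := h(h(3, e, n), 3, n).
Delete trivial equation k =?= k.
Decompose h/3: B =?= q(X1),  V =?= h(k, B, 3),  c =?= c.
Bind B := q(X1); substituting into the one remaining equation that mentions B gives: V =?= h(k, q(X1), 3).
Bind V := h(k, q(X1), 3); no other remaining equation mentions V.
Delete trivial equation c =?= c.
Decompose h/3: q(c) =?= q(c),  s(h(h(3, e, n), 3, n)) =?= X1,  s(e) =?= s(e).
Delete trivial equation q(c) =?= q(c).
Bind X1 := s(h(h(3, e, n), 3, n)); no other remaining equation mentions X1. Substituting into the earlier bindings gives B := q(s(h(h(3, e, n), 3, n))), V := h(k, q(s(h(h(3, e, n), 3, n))), 3).
Delete trivial equation s(e) =?= s(e).
MGU = { S := h(h(3, e, n), 3, n), R := h(3, e, n), B := q(s(h(h(3, e, n), 3, n))), V := h(k, q(s(h(h(3, e, n), 3, n))), 3), X1 := s(h(h(3, e, n), 3, n)) }, so B := q(s(h(h(3, e, n), 3, n))).

q(s(h(h(3, e, n), 3, n)))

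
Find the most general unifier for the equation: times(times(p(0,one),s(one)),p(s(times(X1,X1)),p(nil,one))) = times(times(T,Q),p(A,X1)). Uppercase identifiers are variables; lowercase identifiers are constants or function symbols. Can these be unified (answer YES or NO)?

Decompose times/2: times(p(0,one),s(one)) = times(T,Q),  p(s(times(X1,X1)),p(nil,one)) = p(A,X1).
Decompose times/2: p(0,one) = T,  s(one) = Q.
Bind T := p(0,one); no other remaining equation mentions T.
Bind Q := s(one); no other remaining equation mentions Q.
Decompose p/2: s(times(X1,X1)) = A,  p(nil,one) = X1.
Bind A := s(times(X1,X1)); no other remaining equation mentions A.
Bind X1 := p(nil,one). Substituting into the earlier binding gives A := s(times(p(nil,one),p(nil,one))).
No equations remain and no clash or occurs-check failure arose, so a unifier exists.

YES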